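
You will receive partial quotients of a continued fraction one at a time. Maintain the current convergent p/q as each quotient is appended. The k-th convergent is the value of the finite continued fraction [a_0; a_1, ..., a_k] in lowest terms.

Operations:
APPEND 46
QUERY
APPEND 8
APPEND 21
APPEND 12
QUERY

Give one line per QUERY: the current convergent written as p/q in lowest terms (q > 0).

46/1
93909/2036

APPEND 46: p_0 = 46·1 + 0 = 46, q_0 = 46·0 + 1 = 1 → 46/1
APPEND 8: p_1 = 8·46 + 1 = 369, q_1 = 8·1 + 0 = 8 → 369/8
APPEND 21: p_2 = 21·369 + 46 = 7795, q_2 = 21·8 + 1 = 169 → 7795/169
APPEND 12: p_3 = 12·7795 + 369 = 93909, q_3 = 12·169 + 8 = 2036 → 93909/2036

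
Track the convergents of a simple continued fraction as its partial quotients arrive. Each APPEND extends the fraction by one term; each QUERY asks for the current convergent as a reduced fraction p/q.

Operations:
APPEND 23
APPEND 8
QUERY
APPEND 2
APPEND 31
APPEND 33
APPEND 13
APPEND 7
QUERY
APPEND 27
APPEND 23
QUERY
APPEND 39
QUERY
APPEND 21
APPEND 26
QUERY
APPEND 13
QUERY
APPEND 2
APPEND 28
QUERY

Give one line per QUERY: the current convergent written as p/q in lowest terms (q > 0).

APPEND 23: p_0 = 23·1 + 0 = 23, q_0 = 23·0 + 1 = 1 → 23/1
APPEND 8: p_1 = 8·23 + 1 = 185, q_1 = 8·1 + 0 = 8 → 185/8
APPEND 2: p_2 = 2·185 + 23 = 393, q_2 = 2·8 + 1 = 17 → 393/17
APPEND 31: p_3 = 31·393 + 185 = 12368, q_3 = 31·17 + 8 = 535 → 12368/535
APPEND 33: p_4 = 33·12368 + 393 = 408537, q_4 = 33·535 + 17 = 17672 → 408537/17672
APPEND 13: p_5 = 13·408537 + 12368 = 5323349, q_5 = 13·17672 + 535 = 230271 → 5323349/230271
APPEND 7: p_6 = 7·5323349 + 408537 = 37671980, q_6 = 7·230271 + 17672 = 1629569 → 37671980/1629569
APPEND 27: p_7 = 27·37671980 + 5323349 = 1022466809, q_7 = 27·1629569 + 230271 = 44228634 → 1022466809/44228634
APPEND 23: p_8 = 23·1022466809 + 37671980 = 23554408587, q_8 = 23·44228634 + 1629569 = 1018888151 → 23554408587/1018888151
APPEND 39: p_9 = 39·23554408587 + 1022466809 = 919644401702, q_9 = 39·1018888151 + 44228634 = 39780866523 → 919644401702/39780866523
APPEND 21: p_10 = 21·919644401702 + 23554408587 = 19336086844329, q_10 = 21·39780866523 + 1018888151 = 836417085134 → 19336086844329/836417085134
APPEND 26: p_11 = 26·19336086844329 + 919644401702 = 503657902354256, q_11 = 26·836417085134 + 39780866523 = 21786625080007 → 503657902354256/21786625080007
APPEND 13: p_12 = 13·503657902354256 + 19336086844329 = 6566888817449657, q_12 = 13·21786625080007 + 836417085134 = 284062543125225 → 6566888817449657/284062543125225
APPEND 2: p_13 = 2·6566888817449657 + 503657902354256 = 13637435537253570, q_13 = 2·284062543125225 + 21786625080007 = 589911711330457 → 13637435537253570/589911711330457
APPEND 28: p_14 = 28·13637435537253570 + 6566888817449657 = 388415083860549617, q_14 = 28·589911711330457 + 284062543125225 = 16801590460378021 → 388415083860549617/16801590460378021

185/8
37671980/1629569
23554408587/1018888151
919644401702/39780866523
503657902354256/21786625080007
6566888817449657/284062543125225
388415083860549617/16801590460378021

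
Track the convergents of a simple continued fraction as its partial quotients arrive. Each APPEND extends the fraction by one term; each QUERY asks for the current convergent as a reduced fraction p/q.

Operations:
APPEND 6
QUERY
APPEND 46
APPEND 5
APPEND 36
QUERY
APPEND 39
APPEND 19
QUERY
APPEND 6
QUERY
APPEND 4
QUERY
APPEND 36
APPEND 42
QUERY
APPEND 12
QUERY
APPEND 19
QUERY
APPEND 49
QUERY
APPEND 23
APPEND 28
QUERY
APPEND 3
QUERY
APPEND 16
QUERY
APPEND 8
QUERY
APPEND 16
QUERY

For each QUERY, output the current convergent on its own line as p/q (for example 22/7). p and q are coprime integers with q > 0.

APPEND 6: p_0 = 6·1 + 0 = 6, q_0 = 6·0 + 1 = 1 → 6/1
APPEND 46: p_1 = 46·6 + 1 = 277, q_1 = 46·1 + 0 = 46 → 277/46
APPEND 5: p_2 = 5·277 + 6 = 1391, q_2 = 5·46 + 1 = 231 → 1391/231
APPEND 36: p_3 = 36·1391 + 277 = 50353, q_3 = 36·231 + 46 = 8362 → 50353/8362
APPEND 39: p_4 = 39·50353 + 1391 = 1965158, q_4 = 39·8362 + 231 = 326349 → 1965158/326349
APPEND 19: p_5 = 19·1965158 + 50353 = 37388355, q_5 = 19·326349 + 8362 = 6208993 → 37388355/6208993
APPEND 6: p_6 = 6·37388355 + 1965158 = 226295288, q_6 = 6·6208993 + 326349 = 37580307 → 226295288/37580307
APPEND 4: p_7 = 4·226295288 + 37388355 = 942569507, q_7 = 4·37580307 + 6208993 = 156530221 → 942569507/156530221
APPEND 36: p_8 = 36·942569507 + 226295288 = 34158797540, q_8 = 36·156530221 + 37580307 = 5672668263 → 34158797540/5672668263
APPEND 42: p_9 = 42·34158797540 + 942569507 = 1435612066187, q_9 = 42·5672668263 + 156530221 = 238408597267 → 1435612066187/238408597267
APPEND 12: p_10 = 12·1435612066187 + 34158797540 = 17261503591784, q_10 = 12·238408597267 + 5672668263 = 2866575835467 → 17261503591784/2866575835467
APPEND 19: p_11 = 19·17261503591784 + 1435612066187 = 329404180310083, q_11 = 19·2866575835467 + 238408597267 = 54703349471140 → 329404180310083/54703349471140
APPEND 49: p_12 = 49·329404180310083 + 17261503591784 = 16158066338785851, q_12 = 49·54703349471140 + 2866575835467 = 2683330699921327 → 16158066338785851/2683330699921327
APPEND 23: p_13 = 23·16158066338785851 + 329404180310083 = 371964929972384656, q_13 = 23·2683330699921327 + 54703349471140 = 61771309447661661 → 371964929972384656/61771309447661661
APPEND 28: p_14 = 28·371964929972384656 + 16158066338785851 = 10431176105565556219, q_14 = 28·61771309447661661 + 2683330699921327 = 1732279995234447835 → 10431176105565556219/1732279995234447835
APPEND 3: p_15 = 3·10431176105565556219 + 371964929972384656 = 31665493246669053313, q_15 = 3·1732279995234447835 + 61771309447661661 = 5258611295151005166 → 31665493246669053313/5258611295151005166
APPEND 16: p_16 = 16·31665493246669053313 + 10431176105565556219 = 517079068052270409227, q_16 = 16·5258611295151005166 + 1732279995234447835 = 85870060717650530491 → 517079068052270409227/85870060717650530491
APPEND 8: p_17 = 8·517079068052270409227 + 31665493246669053313 = 4168298037664832327129, q_17 = 8·85870060717650530491 + 5258611295151005166 = 692219097036355249094 → 4168298037664832327129/692219097036355249094
APPEND 16: p_18 = 16·4168298037664832327129 + 517079068052270409227 = 67209847670689587643291, q_18 = 16·692219097036355249094 + 85870060717650530491 = 11161375613299334515995 → 67209847670689587643291/11161375613299334515995

6/1
50353/8362
37388355/6208993
226295288/37580307
942569507/156530221
1435612066187/238408597267
17261503591784/2866575835467
329404180310083/54703349471140
16158066338785851/2683330699921327
10431176105565556219/1732279995234447835
31665493246669053313/5258611295151005166
517079068052270409227/85870060717650530491
4168298037664832327129/692219097036355249094
67209847670689587643291/11161375613299334515995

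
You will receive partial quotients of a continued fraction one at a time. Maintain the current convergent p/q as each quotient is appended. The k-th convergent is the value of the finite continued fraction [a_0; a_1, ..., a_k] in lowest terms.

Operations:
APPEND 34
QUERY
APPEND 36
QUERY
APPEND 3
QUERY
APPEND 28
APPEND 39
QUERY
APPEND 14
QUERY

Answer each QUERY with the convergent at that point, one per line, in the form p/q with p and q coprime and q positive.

APPEND 34: p_0 = 34·1 + 0 = 34, q_0 = 34·0 + 1 = 1 → 34/1
APPEND 36: p_1 = 36·34 + 1 = 1225, q_1 = 36·1 + 0 = 36 → 1225/36
APPEND 3: p_2 = 3·1225 + 34 = 3709, q_2 = 3·36 + 1 = 109 → 3709/109
APPEND 28: p_3 = 28·3709 + 1225 = 105077, q_3 = 28·109 + 36 = 3088 → 105077/3088
APPEND 39: p_4 = 39·105077 + 3709 = 4101712, q_4 = 39·3088 + 109 = 120541 → 4101712/120541
APPEND 14: p_5 = 14·4101712 + 105077 = 57529045, q_5 = 14·120541 + 3088 = 1690662 → 57529045/1690662

34/1
1225/36
3709/109
4101712/120541
57529045/1690662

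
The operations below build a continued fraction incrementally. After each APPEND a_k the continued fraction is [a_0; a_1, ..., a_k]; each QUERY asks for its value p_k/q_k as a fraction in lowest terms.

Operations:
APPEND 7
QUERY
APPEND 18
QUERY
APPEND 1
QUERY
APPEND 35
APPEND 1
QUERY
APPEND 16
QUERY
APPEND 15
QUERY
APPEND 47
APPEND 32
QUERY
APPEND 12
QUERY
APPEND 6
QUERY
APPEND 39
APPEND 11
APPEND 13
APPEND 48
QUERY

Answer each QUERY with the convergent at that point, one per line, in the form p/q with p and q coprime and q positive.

7/1
127/18
134/19
4951/702
84033/11915
1265446/179427
1907185286/270418915
22945783427/3253471964
139581885848/19791250699
37932782770622577/5378471633071550

APPEND 7: p_0 = 7·1 + 0 = 7, q_0 = 7·0 + 1 = 1 → 7/1
APPEND 18: p_1 = 18·7 + 1 = 127, q_1 = 18·1 + 0 = 18 → 127/18
APPEND 1: p_2 = 1·127 + 7 = 134, q_2 = 1·18 + 1 = 19 → 134/19
APPEND 35: p_3 = 35·134 + 127 = 4817, q_3 = 35·19 + 18 = 683 → 4817/683
APPEND 1: p_4 = 1·4817 + 134 = 4951, q_4 = 1·683 + 19 = 702 → 4951/702
APPEND 16: p_5 = 16·4951 + 4817 = 84033, q_5 = 16·702 + 683 = 11915 → 84033/11915
APPEND 15: p_6 = 15·84033 + 4951 = 1265446, q_6 = 15·11915 + 702 = 179427 → 1265446/179427
APPEND 47: p_7 = 47·1265446 + 84033 = 59559995, q_7 = 47·179427 + 11915 = 8444984 → 59559995/8444984
APPEND 32: p_8 = 32·59559995 + 1265446 = 1907185286, q_8 = 32·8444984 + 179427 = 270418915 → 1907185286/270418915
APPEND 12: p_9 = 12·1907185286 + 59559995 = 22945783427, q_9 = 12·270418915 + 8444984 = 3253471964 → 22945783427/3253471964
APPEND 6: p_10 = 6·22945783427 + 1907185286 = 139581885848, q_10 = 6·3253471964 + 270418915 = 19791250699 → 139581885848/19791250699
APPEND 39: p_11 = 39·139581885848 + 22945783427 = 5466639331499, q_11 = 39·19791250699 + 3253471964 = 775112249225 → 5466639331499/775112249225
APPEND 11: p_12 = 11·5466639331499 + 139581885848 = 60272614532337, q_12 = 11·775112249225 + 19791250699 = 8546025992174 → 60272614532337/8546025992174
APPEND 13: p_13 = 13·60272614532337 + 5466639331499 = 789010628251880, q_13 = 13·8546025992174 + 775112249225 = 111873450147487 → 789010628251880/111873450147487
APPEND 48: p_14 = 48·789010628251880 + 60272614532337 = 37932782770622577, q_14 = 48·111873450147487 + 8546025992174 = 5378471633071550 → 37932782770622577/5378471633071550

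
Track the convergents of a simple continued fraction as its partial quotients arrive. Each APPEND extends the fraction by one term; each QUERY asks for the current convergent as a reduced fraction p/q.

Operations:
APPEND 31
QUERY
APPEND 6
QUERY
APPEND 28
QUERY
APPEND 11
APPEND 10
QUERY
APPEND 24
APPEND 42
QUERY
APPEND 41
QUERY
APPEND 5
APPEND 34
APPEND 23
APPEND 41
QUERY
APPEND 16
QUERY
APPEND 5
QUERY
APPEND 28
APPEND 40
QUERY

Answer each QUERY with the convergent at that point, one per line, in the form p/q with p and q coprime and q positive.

31/1
187/6
5267/169
586507/18819
594226771/19066701
24377431903/782188262
3959196606789614/127037053168835
63443609315029531/2035688037303999
321177243181937269/10305477239688830
362577433979552859789/11633867507183338390

APPEND 31: p_0 = 31·1 + 0 = 31, q_0 = 31·0 + 1 = 1 → 31/1
APPEND 6: p_1 = 6·31 + 1 = 187, q_1 = 6·1 + 0 = 6 → 187/6
APPEND 28: p_2 = 28·187 + 31 = 5267, q_2 = 28·6 + 1 = 169 → 5267/169
APPEND 11: p_3 = 11·5267 + 187 = 58124, q_3 = 11·169 + 6 = 1865 → 58124/1865
APPEND 10: p_4 = 10·58124 + 5267 = 586507, q_4 = 10·1865 + 169 = 18819 → 586507/18819
APPEND 24: p_5 = 24·586507 + 58124 = 14134292, q_5 = 24·18819 + 1865 = 453521 → 14134292/453521
APPEND 42: p_6 = 42·14134292 + 586507 = 594226771, q_6 = 42·453521 + 18819 = 19066701 → 594226771/19066701
APPEND 41: p_7 = 41·594226771 + 14134292 = 24377431903, q_7 = 41·19066701 + 453521 = 782188262 → 24377431903/782188262
APPEND 5: p_8 = 5·24377431903 + 594226771 = 122481386286, q_8 = 5·782188262 + 19066701 = 3930008011 → 122481386286/3930008011
APPEND 34: p_9 = 34·122481386286 + 24377431903 = 4188744565627, q_9 = 34·3930008011 + 782188262 = 134402460636 → 4188744565627/134402460636
APPEND 23: p_10 = 23·4188744565627 + 122481386286 = 96463606395707, q_10 = 23·134402460636 + 3930008011 = 3095186602639 → 96463606395707/3095186602639
APPEND 41: p_11 = 41·96463606395707 + 4188744565627 = 3959196606789614, q_11 = 41·3095186602639 + 134402460636 = 127037053168835 → 3959196606789614/127037053168835
APPEND 16: p_12 = 16·3959196606789614 + 96463606395707 = 63443609315029531, q_12 = 16·127037053168835 + 3095186602639 = 2035688037303999 → 63443609315029531/2035688037303999
APPEND 5: p_13 = 5·63443609315029531 + 3959196606789614 = 321177243181937269, q_13 = 5·2035688037303999 + 127037053168835 = 10305477239688830 → 321177243181937269/10305477239688830
APPEND 28: p_14 = 28·321177243181937269 + 63443609315029531 = 9056406418409273063, q_14 = 28·10305477239688830 + 2035688037303999 = 290589050748591239 → 9056406418409273063/290589050748591239
APPEND 40: p_15 = 40·9056406418409273063 + 321177243181937269 = 362577433979552859789, q_15 = 40·290589050748591239 + 10305477239688830 = 11633867507183338390 → 362577433979552859789/11633867507183338390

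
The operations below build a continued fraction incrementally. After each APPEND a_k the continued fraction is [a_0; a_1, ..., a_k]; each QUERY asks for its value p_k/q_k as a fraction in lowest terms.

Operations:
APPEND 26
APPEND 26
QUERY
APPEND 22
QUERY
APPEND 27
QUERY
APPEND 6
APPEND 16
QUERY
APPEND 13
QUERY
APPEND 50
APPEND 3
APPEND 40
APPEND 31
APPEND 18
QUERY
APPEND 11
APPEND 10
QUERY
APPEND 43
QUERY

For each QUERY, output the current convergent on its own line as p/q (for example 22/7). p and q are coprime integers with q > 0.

APPEND 26: p_0 = 26·1 + 0 = 26, q_0 = 26·0 + 1 = 1 → 26/1
APPEND 26: p_1 = 26·26 + 1 = 677, q_1 = 26·1 + 0 = 26 → 677/26
APPEND 22: p_2 = 22·677 + 26 = 14920, q_2 = 22·26 + 1 = 573 → 14920/573
APPEND 27: p_3 = 27·14920 + 677 = 403517, q_3 = 27·573 + 26 = 15497 → 403517/15497
APPEND 6: p_4 = 6·403517 + 14920 = 2436022, q_4 = 6·15497 + 573 = 93555 → 2436022/93555
APPEND 16: p_5 = 16·2436022 + 403517 = 39379869, q_5 = 16·93555 + 15497 = 1512377 → 39379869/1512377
APPEND 13: p_6 = 13·39379869 + 2436022 = 514374319, q_6 = 13·1512377 + 93555 = 19754456 → 514374319/19754456
APPEND 50: p_7 = 50·514374319 + 39379869 = 25758095819, q_7 = 50·19754456 + 1512377 = 989235177 → 25758095819/989235177
APPEND 3: p_8 = 3·25758095819 + 514374319 = 77788661776, q_8 = 3·989235177 + 19754456 = 2987459987 → 77788661776/2987459987
APPEND 40: p_9 = 40·77788661776 + 25758095819 = 3137304566859, q_9 = 40·2987459987 + 989235177 = 120487634657 → 3137304566859/120487634657
APPEND 31: p_10 = 31·3137304566859 + 77788661776 = 97334230234405, q_10 = 31·120487634657 + 2987459987 = 3738104134354 → 97334230234405/3738104134354
APPEND 18: p_11 = 18·97334230234405 + 3137304566859 = 1755153448786149, q_11 = 18·3738104134354 + 120487634657 = 67406362053029 → 1755153448786149/67406362053029
APPEND 11: p_12 = 11·1755153448786149 + 97334230234405 = 19404022166882044, q_12 = 11·67406362053029 + 3738104134354 = 745208086717673 → 19404022166882044/745208086717673
APPEND 10: p_13 = 10·19404022166882044 + 1755153448786149 = 195795375117606589, q_13 = 10·745208086717673 + 67406362053029 = 7519487229229759 → 195795375117606589/7519487229229759
APPEND 43: p_14 = 43·195795375117606589 + 19404022166882044 = 8438605152223965371, q_14 = 43·7519487229229759 + 745208086717673 = 324083158943597310 → 8438605152223965371/324083158943597310

677/26
14920/573
403517/15497
39379869/1512377
514374319/19754456
1755153448786149/67406362053029
195795375117606589/7519487229229759
8438605152223965371/324083158943597310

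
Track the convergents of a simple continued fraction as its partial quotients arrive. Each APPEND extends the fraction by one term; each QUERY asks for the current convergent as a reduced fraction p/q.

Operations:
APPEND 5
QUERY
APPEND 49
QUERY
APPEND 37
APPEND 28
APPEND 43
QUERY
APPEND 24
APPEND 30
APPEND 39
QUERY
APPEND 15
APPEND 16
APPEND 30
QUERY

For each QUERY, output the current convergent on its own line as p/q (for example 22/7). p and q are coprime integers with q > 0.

5/1
246/49
10984513/2187977
309436037741/61635771522
2245677216668518/447310690924097

APPEND 5: p_0 = 5·1 + 0 = 5, q_0 = 5·0 + 1 = 1 → 5/1
APPEND 49: p_1 = 49·5 + 1 = 246, q_1 = 49·1 + 0 = 49 → 246/49
APPEND 37: p_2 = 37·246 + 5 = 9107, q_2 = 37·49 + 1 = 1814 → 9107/1814
APPEND 28: p_3 = 28·9107 + 246 = 255242, q_3 = 28·1814 + 49 = 50841 → 255242/50841
APPEND 43: p_4 = 43·255242 + 9107 = 10984513, q_4 = 43·50841 + 1814 = 2187977 → 10984513/2187977
APPEND 24: p_5 = 24·10984513 + 255242 = 263883554, q_5 = 24·2187977 + 50841 = 52562289 → 263883554/52562289
APPEND 30: p_6 = 30·263883554 + 10984513 = 7927491133, q_6 = 30·52562289 + 2187977 = 1579056647 → 7927491133/1579056647
APPEND 39: p_7 = 39·7927491133 + 263883554 = 309436037741, q_7 = 39·1579056647 + 52562289 = 61635771522 → 309436037741/61635771522
APPEND 15: p_8 = 15·309436037741 + 7927491133 = 4649468057248, q_8 = 15·61635771522 + 1579056647 = 926115629477 → 4649468057248/926115629477
APPEND 16: p_9 = 16·4649468057248 + 309436037741 = 74700924953709, q_9 = 16·926115629477 + 61635771522 = 14879485843154 → 74700924953709/14879485843154
APPEND 30: p_10 = 30·74700924953709 + 4649468057248 = 2245677216668518, q_10 = 30·14879485843154 + 926115629477 = 447310690924097 → 2245677216668518/447310690924097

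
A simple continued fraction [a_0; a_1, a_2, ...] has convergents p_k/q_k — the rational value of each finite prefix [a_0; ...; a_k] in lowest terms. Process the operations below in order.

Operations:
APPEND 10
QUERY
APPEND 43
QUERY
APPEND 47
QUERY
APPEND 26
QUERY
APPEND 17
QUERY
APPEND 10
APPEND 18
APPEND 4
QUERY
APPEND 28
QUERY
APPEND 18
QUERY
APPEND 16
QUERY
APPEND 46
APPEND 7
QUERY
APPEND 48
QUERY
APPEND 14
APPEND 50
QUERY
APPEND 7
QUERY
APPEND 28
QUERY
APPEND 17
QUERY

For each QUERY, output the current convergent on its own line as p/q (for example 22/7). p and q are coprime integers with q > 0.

10/1
431/43
20267/2022
527373/52615
8985608/896477
6633934501/661855013
187386053790/18695149771
3379582902721/337174550891
54260712497326/5413487964027
17549867216955345/1750916834236958
844892998771636277/84293365664270117
593147485499764797427/59177195172365199917
4163878450348373445212/415422224242690418015
117181744095254221263363/11690999473967696904337
1996253528069670134922383/199162413281693537791744

APPEND 10: p_0 = 10·1 + 0 = 10, q_0 = 10·0 + 1 = 1 → 10/1
APPEND 43: p_1 = 43·10 + 1 = 431, q_1 = 43·1 + 0 = 43 → 431/43
APPEND 47: p_2 = 47·431 + 10 = 20267, q_2 = 47·43 + 1 = 2022 → 20267/2022
APPEND 26: p_3 = 26·20267 + 431 = 527373, q_3 = 26·2022 + 43 = 52615 → 527373/52615
APPEND 17: p_4 = 17·527373 + 20267 = 8985608, q_4 = 17·52615 + 2022 = 896477 → 8985608/896477
APPEND 10: p_5 = 10·8985608 + 527373 = 90383453, q_5 = 10·896477 + 52615 = 9017385 → 90383453/9017385
APPEND 18: p_6 = 18·90383453 + 8985608 = 1635887762, q_6 = 18·9017385 + 896477 = 163209407 → 1635887762/163209407
APPEND 4: p_7 = 4·1635887762 + 90383453 = 6633934501, q_7 = 4·163209407 + 9017385 = 661855013 → 6633934501/661855013
APPEND 28: p_8 = 28·6633934501 + 1635887762 = 187386053790, q_8 = 28·661855013 + 163209407 = 18695149771 → 187386053790/18695149771
APPEND 18: p_9 = 18·187386053790 + 6633934501 = 3379582902721, q_9 = 18·18695149771 + 661855013 = 337174550891 → 3379582902721/337174550891
APPEND 16: p_10 = 16·3379582902721 + 187386053790 = 54260712497326, q_10 = 16·337174550891 + 18695149771 = 5413487964027 → 54260712497326/5413487964027
APPEND 46: p_11 = 46·54260712497326 + 3379582902721 = 2499372357779717, q_11 = 46·5413487964027 + 337174550891 = 249357620896133 → 2499372357779717/249357620896133
APPEND 7: p_12 = 7·2499372357779717 + 54260712497326 = 17549867216955345, q_12 = 7·249357620896133 + 5413487964027 = 1750916834236958 → 17549867216955345/1750916834236958
APPEND 48: p_13 = 48·17549867216955345 + 2499372357779717 = 844892998771636277, q_13 = 48·1750916834236958 + 249357620896133 = 84293365664270117 → 844892998771636277/84293365664270117
APPEND 14: p_14 = 14·844892998771636277 + 17549867216955345 = 11846051850019863223, q_14 = 14·84293365664270117 + 1750916834236958 = 1181858036134018596 → 11846051850019863223/1181858036134018596
APPEND 50: p_15 = 50·11846051850019863223 + 844892998771636277 = 593147485499764797427, q_15 = 50·1181858036134018596 + 84293365664270117 = 59177195172365199917 → 593147485499764797427/59177195172365199917
APPEND 7: p_16 = 7·593147485499764797427 + 11846051850019863223 = 4163878450348373445212, q_16 = 7·59177195172365199917 + 1181858036134018596 = 415422224242690418015 → 4163878450348373445212/415422224242690418015
APPEND 28: p_17 = 28·4163878450348373445212 + 593147485499764797427 = 117181744095254221263363, q_17 = 28·415422224242690418015 + 59177195172365199917 = 11690999473967696904337 → 117181744095254221263363/11690999473967696904337
APPEND 17: p_18 = 17·117181744095254221263363 + 4163878450348373445212 = 1996253528069670134922383, q_18 = 17·11690999473967696904337 + 415422224242690418015 = 199162413281693537791744 → 1996253528069670134922383/199162413281693537791744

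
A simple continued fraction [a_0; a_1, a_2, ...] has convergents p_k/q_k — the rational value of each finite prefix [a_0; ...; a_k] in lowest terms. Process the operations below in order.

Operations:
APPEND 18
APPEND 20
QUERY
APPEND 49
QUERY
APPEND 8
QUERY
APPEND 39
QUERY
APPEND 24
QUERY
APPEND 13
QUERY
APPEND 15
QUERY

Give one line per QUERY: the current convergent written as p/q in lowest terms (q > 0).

APPEND 18: p_0 = 18·1 + 0 = 18, q_0 = 18·0 + 1 = 1 → 18/1
APPEND 20: p_1 = 20·18 + 1 = 361, q_1 = 20·1 + 0 = 20 → 361/20
APPEND 49: p_2 = 49·361 + 18 = 17707, q_2 = 49·20 + 1 = 981 → 17707/981
APPEND 8: p_3 = 8·17707 + 361 = 142017, q_3 = 8·981 + 20 = 7868 → 142017/7868
APPEND 39: p_4 = 39·142017 + 17707 = 5556370, q_4 = 39·7868 + 981 = 307833 → 5556370/307833
APPEND 24: p_5 = 24·5556370 + 142017 = 133494897, q_5 = 24·307833 + 7868 = 7395860 → 133494897/7395860
APPEND 13: p_6 = 13·133494897 + 5556370 = 1740990031, q_6 = 13·7395860 + 307833 = 96454013 → 1740990031/96454013
APPEND 15: p_7 = 15·1740990031 + 133494897 = 26248345362, q_7 = 15·96454013 + 7395860 = 1454206055 → 26248345362/1454206055

361/20
17707/981
142017/7868
5556370/307833
133494897/7395860
1740990031/96454013
26248345362/1454206055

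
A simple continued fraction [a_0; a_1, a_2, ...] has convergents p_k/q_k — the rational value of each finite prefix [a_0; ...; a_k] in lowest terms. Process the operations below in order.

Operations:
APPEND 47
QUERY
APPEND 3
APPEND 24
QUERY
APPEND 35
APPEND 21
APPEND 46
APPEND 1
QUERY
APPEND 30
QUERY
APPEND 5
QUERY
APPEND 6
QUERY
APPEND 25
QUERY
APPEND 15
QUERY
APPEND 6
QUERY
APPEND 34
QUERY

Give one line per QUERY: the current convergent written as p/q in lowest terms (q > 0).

47/1
3455/73
119776581/2530735
3710528149/78398994
18672417326/394525705
115745032105/2445553224
2912298219951/61533356305
43800218331370/925445897799
265713608208171/5614208743099
9078062897409184/191808543163165

APPEND 47: p_0 = 47·1 + 0 = 47, q_0 = 47·0 + 1 = 1 → 47/1
APPEND 3: p_1 = 3·47 + 1 = 142, q_1 = 3·1 + 0 = 3 → 142/3
APPEND 24: p_2 = 24·142 + 47 = 3455, q_2 = 24·3 + 1 = 73 → 3455/73
APPEND 35: p_3 = 35·3455 + 142 = 121067, q_3 = 35·73 + 3 = 2558 → 121067/2558
APPEND 21: p_4 = 21·121067 + 3455 = 2545862, q_4 = 21·2558 + 73 = 53791 → 2545862/53791
APPEND 46: p_5 = 46·2545862 + 121067 = 117230719, q_5 = 46·53791 + 2558 = 2476944 → 117230719/2476944
APPEND 1: p_6 = 1·117230719 + 2545862 = 119776581, q_6 = 1·2476944 + 53791 = 2530735 → 119776581/2530735
APPEND 30: p_7 = 30·119776581 + 117230719 = 3710528149, q_7 = 30·2530735 + 2476944 = 78398994 → 3710528149/78398994
APPEND 5: p_8 = 5·3710528149 + 119776581 = 18672417326, q_8 = 5·78398994 + 2530735 = 394525705 → 18672417326/394525705
APPEND 6: p_9 = 6·18672417326 + 3710528149 = 115745032105, q_9 = 6·394525705 + 78398994 = 2445553224 → 115745032105/2445553224
APPEND 25: p_10 = 25·115745032105 + 18672417326 = 2912298219951, q_10 = 25·2445553224 + 394525705 = 61533356305 → 2912298219951/61533356305
APPEND 15: p_11 = 15·2912298219951 + 115745032105 = 43800218331370, q_11 = 15·61533356305 + 2445553224 = 925445897799 → 43800218331370/925445897799
APPEND 6: p_12 = 6·43800218331370 + 2912298219951 = 265713608208171, q_12 = 6·925445897799 + 61533356305 = 5614208743099 → 265713608208171/5614208743099
APPEND 34: p_13 = 34·265713608208171 + 43800218331370 = 9078062897409184, q_13 = 34·5614208743099 + 925445897799 = 191808543163165 → 9078062897409184/191808543163165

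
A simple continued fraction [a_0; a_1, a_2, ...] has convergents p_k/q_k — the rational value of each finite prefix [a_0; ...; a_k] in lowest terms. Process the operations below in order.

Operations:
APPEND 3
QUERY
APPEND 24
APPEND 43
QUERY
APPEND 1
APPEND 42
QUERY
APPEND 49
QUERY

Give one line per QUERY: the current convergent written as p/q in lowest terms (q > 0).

APPEND 3: p_0 = 3·1 + 0 = 3, q_0 = 3·0 + 1 = 1 → 3/1
APPEND 24: p_1 = 24·3 + 1 = 73, q_1 = 24·1 + 0 = 24 → 73/24
APPEND 43: p_2 = 43·73 + 3 = 3142, q_2 = 43·24 + 1 = 1033 → 3142/1033
APPEND 1: p_3 = 1·3142 + 73 = 3215, q_3 = 1·1033 + 24 = 1057 → 3215/1057
APPEND 42: p_4 = 42·3215 + 3142 = 138172, q_4 = 42·1057 + 1033 = 45427 → 138172/45427
APPEND 49: p_5 = 49·138172 + 3215 = 6773643, q_5 = 49·45427 + 1057 = 2226980 → 6773643/2226980

3/1
3142/1033
138172/45427
6773643/2226980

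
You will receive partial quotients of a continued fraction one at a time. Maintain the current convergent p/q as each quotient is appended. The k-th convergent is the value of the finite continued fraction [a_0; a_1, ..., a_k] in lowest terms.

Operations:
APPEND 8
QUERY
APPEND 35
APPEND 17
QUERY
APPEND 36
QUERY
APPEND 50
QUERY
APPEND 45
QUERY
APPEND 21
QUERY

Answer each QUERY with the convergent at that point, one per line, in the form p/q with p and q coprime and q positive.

APPEND 8: p_0 = 8·1 + 0 = 8, q_0 = 8·0 + 1 = 1 → 8/1
APPEND 35: p_1 = 35·8 + 1 = 281, q_1 = 35·1 + 0 = 35 → 281/35
APPEND 17: p_2 = 17·281 + 8 = 4785, q_2 = 17·35 + 1 = 596 → 4785/596
APPEND 36: p_3 = 36·4785 + 281 = 172541, q_3 = 36·596 + 35 = 21491 → 172541/21491
APPEND 50: p_4 = 50·172541 + 4785 = 8631835, q_4 = 50·21491 + 596 = 1075146 → 8631835/1075146
APPEND 45: p_5 = 45·8631835 + 172541 = 388605116, q_5 = 45·1075146 + 21491 = 48403061 → 388605116/48403061
APPEND 21: p_6 = 21·388605116 + 8631835 = 8169339271, q_6 = 21·48403061 + 1075146 = 1017539427 → 8169339271/1017539427

8/1
4785/596
172541/21491
8631835/1075146
388605116/48403061
8169339271/1017539427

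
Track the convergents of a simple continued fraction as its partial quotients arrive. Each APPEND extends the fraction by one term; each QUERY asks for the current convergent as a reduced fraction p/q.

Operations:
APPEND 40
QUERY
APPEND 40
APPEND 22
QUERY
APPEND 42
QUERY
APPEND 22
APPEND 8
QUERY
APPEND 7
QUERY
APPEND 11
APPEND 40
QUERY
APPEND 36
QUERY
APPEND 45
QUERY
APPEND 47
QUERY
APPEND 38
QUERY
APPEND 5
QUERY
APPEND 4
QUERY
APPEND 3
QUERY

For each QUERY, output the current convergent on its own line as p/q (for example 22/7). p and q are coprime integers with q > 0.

40/1
35262/881
1482605/37042
262703181/6563482
1871574839/46760179
835872631239/20883778219
30112264751014/752336941335
1355887786426869/33876046138294
63756838226813857/1592926505441153
2424115740405353435/60565083252902108
12184335540253581032/304418342769951693
51161457901419677563/1278238454332708880
165668709244512613721/4139133705768078333

APPEND 40: p_0 = 40·1 + 0 = 40, q_0 = 40·0 + 1 = 1 → 40/1
APPEND 40: p_1 = 40·40 + 1 = 1601, q_1 = 40·1 + 0 = 40 → 1601/40
APPEND 22: p_2 = 22·1601 + 40 = 35262, q_2 = 22·40 + 1 = 881 → 35262/881
APPEND 42: p_3 = 42·35262 + 1601 = 1482605, q_3 = 42·881 + 40 = 37042 → 1482605/37042
APPEND 22: p_4 = 22·1482605 + 35262 = 32652572, q_4 = 22·37042 + 881 = 815805 → 32652572/815805
APPEND 8: p_5 = 8·32652572 + 1482605 = 262703181, q_5 = 8·815805 + 37042 = 6563482 → 262703181/6563482
APPEND 7: p_6 = 7·262703181 + 32652572 = 1871574839, q_6 = 7·6563482 + 815805 = 46760179 → 1871574839/46760179
APPEND 11: p_7 = 11·1871574839 + 262703181 = 20850026410, q_7 = 11·46760179 + 6563482 = 520925451 → 20850026410/520925451
APPEND 40: p_8 = 40·20850026410 + 1871574839 = 835872631239, q_8 = 40·520925451 + 46760179 = 20883778219 → 835872631239/20883778219
APPEND 36: p_9 = 36·835872631239 + 20850026410 = 30112264751014, q_9 = 36·20883778219 + 520925451 = 752336941335 → 30112264751014/752336941335
APPEND 45: p_10 = 45·30112264751014 + 835872631239 = 1355887786426869, q_10 = 45·752336941335 + 20883778219 = 33876046138294 → 1355887786426869/33876046138294
APPEND 47: p_11 = 47·1355887786426869 + 30112264751014 = 63756838226813857, q_11 = 47·33876046138294 + 752336941335 = 1592926505441153 → 63756838226813857/1592926505441153
APPEND 38: p_12 = 38·63756838226813857 + 1355887786426869 = 2424115740405353435, q_12 = 38·1592926505441153 + 33876046138294 = 60565083252902108 → 2424115740405353435/60565083252902108
APPEND 5: p_13 = 5·2424115740405353435 + 63756838226813857 = 12184335540253581032, q_13 = 5·60565083252902108 + 1592926505441153 = 304418342769951693 → 12184335540253581032/304418342769951693
APPEND 4: p_14 = 4·12184335540253581032 + 2424115740405353435 = 51161457901419677563, q_14 = 4·304418342769951693 + 60565083252902108 = 1278238454332708880 → 51161457901419677563/1278238454332708880
APPEND 3: p_15 = 3·51161457901419677563 + 12184335540253581032 = 165668709244512613721, q_15 = 3·1278238454332708880 + 304418342769951693 = 4139133705768078333 → 165668709244512613721/4139133705768078333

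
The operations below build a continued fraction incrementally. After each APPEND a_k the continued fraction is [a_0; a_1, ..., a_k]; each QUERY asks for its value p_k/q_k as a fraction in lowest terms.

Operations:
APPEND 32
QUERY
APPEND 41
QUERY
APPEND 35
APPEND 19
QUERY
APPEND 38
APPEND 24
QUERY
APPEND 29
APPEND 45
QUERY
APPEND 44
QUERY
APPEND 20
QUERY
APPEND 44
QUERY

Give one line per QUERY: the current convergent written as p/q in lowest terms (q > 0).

32/1
1313/41
875066/27325
800038946/24982189
1046349295751/32673529204
46062603440973/1438360808243
922298418115211/28799889694064
40627193000510257/1268633507347059

APPEND 32: p_0 = 32·1 + 0 = 32, q_0 = 32·0 + 1 = 1 → 32/1
APPEND 41: p_1 = 41·32 + 1 = 1313, q_1 = 41·1 + 0 = 41 → 1313/41
APPEND 35: p_2 = 35·1313 + 32 = 45987, q_2 = 35·41 + 1 = 1436 → 45987/1436
APPEND 19: p_3 = 19·45987 + 1313 = 875066, q_3 = 19·1436 + 41 = 27325 → 875066/27325
APPEND 38: p_4 = 38·875066 + 45987 = 33298495, q_4 = 38·27325 + 1436 = 1039786 → 33298495/1039786
APPEND 24: p_5 = 24·33298495 + 875066 = 800038946, q_5 = 24·1039786 + 27325 = 24982189 → 800038946/24982189
APPEND 29: p_6 = 29·800038946 + 33298495 = 23234427929, q_6 = 29·24982189 + 1039786 = 725523267 → 23234427929/725523267
APPEND 45: p_7 = 45·23234427929 + 800038946 = 1046349295751, q_7 = 45·725523267 + 24982189 = 32673529204 → 1046349295751/32673529204
APPEND 44: p_8 = 44·1046349295751 + 23234427929 = 46062603440973, q_8 = 44·32673529204 + 725523267 = 1438360808243 → 46062603440973/1438360808243
APPEND 20: p_9 = 20·46062603440973 + 1046349295751 = 922298418115211, q_9 = 20·1438360808243 + 32673529204 = 28799889694064 → 922298418115211/28799889694064
APPEND 44: p_10 = 44·922298418115211 + 46062603440973 = 40627193000510257, q_10 = 44·28799889694064 + 1438360808243 = 1268633507347059 → 40627193000510257/1268633507347059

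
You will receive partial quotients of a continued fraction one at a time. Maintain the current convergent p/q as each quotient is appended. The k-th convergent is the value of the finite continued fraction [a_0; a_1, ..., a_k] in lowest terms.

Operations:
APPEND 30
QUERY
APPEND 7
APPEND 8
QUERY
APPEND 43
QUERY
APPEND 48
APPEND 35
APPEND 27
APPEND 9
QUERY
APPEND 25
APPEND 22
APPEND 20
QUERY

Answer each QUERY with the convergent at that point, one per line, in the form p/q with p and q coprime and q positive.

APPEND 30: p_0 = 30·1 + 0 = 30, q_0 = 30·0 + 1 = 1 → 30/1
APPEND 7: p_1 = 7·30 + 1 = 211, q_1 = 7·1 + 0 = 7 → 211/7
APPEND 8: p_2 = 8·211 + 30 = 1718, q_2 = 8·7 + 1 = 57 → 1718/57
APPEND 43: p_3 = 43·1718 + 211 = 74085, q_3 = 43·57 + 7 = 2458 → 74085/2458
APPEND 48: p_4 = 48·74085 + 1718 = 3557798, q_4 = 48·2458 + 57 = 118041 → 3557798/118041
APPEND 35: p_5 = 35·3557798 + 74085 = 124597015, q_5 = 35·118041 + 2458 = 4133893 → 124597015/4133893
APPEND 27: p_6 = 27·124597015 + 3557798 = 3367677203, q_6 = 27·4133893 + 118041 = 111733152 → 3367677203/111733152
APPEND 9: p_7 = 9·3367677203 + 124597015 = 30433691842, q_7 = 9·111733152 + 4133893 = 1009732261 → 30433691842/1009732261
APPEND 25: p_8 = 25·30433691842 + 3367677203 = 764209973253, q_8 = 25·1009732261 + 111733152 = 25355039677 → 764209973253/25355039677
APPEND 22: p_9 = 22·764209973253 + 30433691842 = 16843053103408, q_9 = 22·25355039677 + 1009732261 = 558820605155 → 16843053103408/558820605155
APPEND 20: p_10 = 20·16843053103408 + 764209973253 = 337625272041413, q_10 = 20·558820605155 + 25355039677 = 11201767142777 → 337625272041413/11201767142777

30/1
1718/57
74085/2458
30433691842/1009732261
337625272041413/11201767142777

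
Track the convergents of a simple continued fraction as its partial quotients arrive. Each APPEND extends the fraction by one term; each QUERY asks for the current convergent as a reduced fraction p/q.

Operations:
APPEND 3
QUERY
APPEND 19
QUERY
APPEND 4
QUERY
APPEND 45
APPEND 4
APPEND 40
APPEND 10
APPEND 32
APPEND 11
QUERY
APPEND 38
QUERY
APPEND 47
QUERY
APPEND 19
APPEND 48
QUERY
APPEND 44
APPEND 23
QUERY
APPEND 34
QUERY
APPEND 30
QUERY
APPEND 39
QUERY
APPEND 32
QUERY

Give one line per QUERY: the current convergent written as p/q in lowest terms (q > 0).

3/1
58/19
235/77
6110266084/2002084753
232744021209/76260714314
10945079262907/3586255657511
10004029080052123/3277911929594615
10138869810843178765/3322093732398106524
345161959037440387864/113095483241555991899
10364997640934054814685/3396186590979077863494
404580069955465578160579/132564372531425592668165
12956927236215832555953213/4245456107596598043244774

APPEND 3: p_0 = 3·1 + 0 = 3, q_0 = 3·0 + 1 = 1 → 3/1
APPEND 19: p_1 = 19·3 + 1 = 58, q_1 = 19·1 + 0 = 19 → 58/19
APPEND 4: p_2 = 4·58 + 3 = 235, q_2 = 4·19 + 1 = 77 → 235/77
APPEND 45: p_3 = 45·235 + 58 = 10633, q_3 = 45·77 + 19 = 3484 → 10633/3484
APPEND 4: p_4 = 4·10633 + 235 = 42767, q_4 = 4·3484 + 77 = 14013 → 42767/14013
APPEND 40: p_5 = 40·42767 + 10633 = 1721313, q_5 = 40·14013 + 3484 = 564004 → 1721313/564004
APPEND 10: p_6 = 10·1721313 + 42767 = 17255897, q_6 = 10·564004 + 14013 = 5654053 → 17255897/5654053
APPEND 32: p_7 = 32·17255897 + 1721313 = 553910017, q_7 = 32·5654053 + 564004 = 181493700 → 553910017/181493700
APPEND 11: p_8 = 11·553910017 + 17255897 = 6110266084, q_8 = 11·181493700 + 5654053 = 2002084753 → 6110266084/2002084753
APPEND 38: p_9 = 38·6110266084 + 553910017 = 232744021209, q_9 = 38·2002084753 + 181493700 = 76260714314 → 232744021209/76260714314
APPEND 47: p_10 = 47·232744021209 + 6110266084 = 10945079262907, q_10 = 47·76260714314 + 2002084753 = 3586255657511 → 10945079262907/3586255657511
APPEND 19: p_11 = 19·10945079262907 + 232744021209 = 208189250016442, q_11 = 19·3586255657511 + 76260714314 = 68215118207023 → 208189250016442/68215118207023
APPEND 48: p_12 = 48·208189250016442 + 10945079262907 = 10004029080052123, q_12 = 48·68215118207023 + 3586255657511 = 3277911929594615 → 10004029080052123/3277911929594615
APPEND 44: p_13 = 44·10004029080052123 + 208189250016442 = 440385468772309854, q_13 = 44·3277911929594615 + 68215118207023 = 144296340020370083 → 440385468772309854/144296340020370083
APPEND 23: p_14 = 23·440385468772309854 + 10004029080052123 = 10138869810843178765, q_14 = 23·144296340020370083 + 3277911929594615 = 3322093732398106524 → 10138869810843178765/3322093732398106524
APPEND 34: p_15 = 34·10138869810843178765 + 440385468772309854 = 345161959037440387864, q_15 = 34·3322093732398106524 + 144296340020370083 = 113095483241555991899 → 345161959037440387864/113095483241555991899
APPEND 30: p_16 = 30·345161959037440387864 + 10138869810843178765 = 10364997640934054814685, q_16 = 30·113095483241555991899 + 3322093732398106524 = 3396186590979077863494 → 10364997640934054814685/3396186590979077863494
APPEND 39: p_17 = 39·10364997640934054814685 + 345161959037440387864 = 404580069955465578160579, q_17 = 39·3396186590979077863494 + 113095483241555991899 = 132564372531425592668165 → 404580069955465578160579/132564372531425592668165
APPEND 32: p_18 = 32·404580069955465578160579 + 10364997640934054814685 = 12956927236215832555953213, q_18 = 32·132564372531425592668165 + 3396186590979077863494 = 4245456107596598043244774 → 12956927236215832555953213/4245456107596598043244774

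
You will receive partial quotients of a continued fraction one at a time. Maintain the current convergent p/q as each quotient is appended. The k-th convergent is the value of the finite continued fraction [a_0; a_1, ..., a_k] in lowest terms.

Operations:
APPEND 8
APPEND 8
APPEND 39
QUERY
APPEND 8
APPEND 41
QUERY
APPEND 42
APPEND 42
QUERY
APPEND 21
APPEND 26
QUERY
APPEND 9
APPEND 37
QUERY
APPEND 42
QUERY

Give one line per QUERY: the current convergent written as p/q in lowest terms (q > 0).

2543/313
839312/103305
1482242858/182438829
811703902664/99906913835
272262111236423/33510824819937
11442345169425273/1408357640218600

APPEND 8: p_0 = 8·1 + 0 = 8, q_0 = 8·0 + 1 = 1 → 8/1
APPEND 8: p_1 = 8·8 + 1 = 65, q_1 = 8·1 + 0 = 8 → 65/8
APPEND 39: p_2 = 39·65 + 8 = 2543, q_2 = 39·8 + 1 = 313 → 2543/313
APPEND 8: p_3 = 8·2543 + 65 = 20409, q_3 = 8·313 + 8 = 2512 → 20409/2512
APPEND 41: p_4 = 41·20409 + 2543 = 839312, q_4 = 41·2512 + 313 = 103305 → 839312/103305
APPEND 42: p_5 = 42·839312 + 20409 = 35271513, q_5 = 42·103305 + 2512 = 4341322 → 35271513/4341322
APPEND 42: p_6 = 42·35271513 + 839312 = 1482242858, q_6 = 42·4341322 + 103305 = 182438829 → 1482242858/182438829
APPEND 21: p_7 = 21·1482242858 + 35271513 = 31162371531, q_7 = 21·182438829 + 4341322 = 3835556731 → 31162371531/3835556731
APPEND 26: p_8 = 26·31162371531 + 1482242858 = 811703902664, q_8 = 26·3835556731 + 182438829 = 99906913835 → 811703902664/99906913835
APPEND 9: p_9 = 9·811703902664 + 31162371531 = 7336497495507, q_9 = 9·99906913835 + 3835556731 = 902997781246 → 7336497495507/902997781246
APPEND 37: p_10 = 37·7336497495507 + 811703902664 = 272262111236423, q_10 = 37·902997781246 + 99906913835 = 33510824819937 → 272262111236423/33510824819937
APPEND 42: p_11 = 42·272262111236423 + 7336497495507 = 11442345169425273, q_11 = 42·33510824819937 + 902997781246 = 1408357640218600 → 11442345169425273/1408357640218600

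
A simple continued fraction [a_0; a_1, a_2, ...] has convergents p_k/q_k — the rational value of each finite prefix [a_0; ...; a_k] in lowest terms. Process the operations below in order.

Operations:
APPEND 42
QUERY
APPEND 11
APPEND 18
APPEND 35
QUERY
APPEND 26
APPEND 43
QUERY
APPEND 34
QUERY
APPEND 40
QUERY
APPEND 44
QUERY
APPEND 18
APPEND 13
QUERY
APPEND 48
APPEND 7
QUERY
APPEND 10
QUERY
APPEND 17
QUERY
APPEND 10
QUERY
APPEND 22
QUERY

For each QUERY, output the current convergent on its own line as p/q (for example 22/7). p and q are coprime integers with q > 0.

42/1
293623/6976
328924305/7814701
11191068944/265881409
447971682065/10643071061
19721945079804/468561008093
4640480725620785/110250196825648
1566330105416034304/37213429518760521
15886399571973259257/377434749376453049
271635122828961441673/6453604168918462354
2732237627861587675987/64913476438561076589
60380862935783890313387/1434550085817262147312

APPEND 42: p_0 = 42·1 + 0 = 42, q_0 = 42·0 + 1 = 1 → 42/1
APPEND 11: p_1 = 11·42 + 1 = 463, q_1 = 11·1 + 0 = 11 → 463/11
APPEND 18: p_2 = 18·463 + 42 = 8376, q_2 = 18·11 + 1 = 199 → 8376/199
APPEND 35: p_3 = 35·8376 + 463 = 293623, q_3 = 35·199 + 11 = 6976 → 293623/6976
APPEND 26: p_4 = 26·293623 + 8376 = 7642574, q_4 = 26·6976 + 199 = 181575 → 7642574/181575
APPEND 43: p_5 = 43·7642574 + 293623 = 328924305, q_5 = 43·181575 + 6976 = 7814701 → 328924305/7814701
APPEND 34: p_6 = 34·328924305 + 7642574 = 11191068944, q_6 = 34·7814701 + 181575 = 265881409 → 11191068944/265881409
APPEND 40: p_7 = 40·11191068944 + 328924305 = 447971682065, q_7 = 40·265881409 + 7814701 = 10643071061 → 447971682065/10643071061
APPEND 44: p_8 = 44·447971682065 + 11191068944 = 19721945079804, q_8 = 44·10643071061 + 265881409 = 468561008093 → 19721945079804/468561008093
APPEND 18: p_9 = 18·19721945079804 + 447971682065 = 355442983118537, q_9 = 18·468561008093 + 10643071061 = 8444741216735 → 355442983118537/8444741216735
APPEND 13: p_10 = 13·355442983118537 + 19721945079804 = 4640480725620785, q_10 = 13·8444741216735 + 468561008093 = 110250196825648 → 4640480725620785/110250196825648
APPEND 48: p_11 = 48·4640480725620785 + 355442983118537 = 223098517812916217, q_11 = 48·110250196825648 + 8444741216735 = 5300454188847839 → 223098517812916217/5300454188847839
APPEND 7: p_12 = 7·223098517812916217 + 4640480725620785 = 1566330105416034304, q_12 = 7·5300454188847839 + 110250196825648 = 37213429518760521 → 1566330105416034304/37213429518760521
APPEND 10: p_13 = 10·1566330105416034304 + 223098517812916217 = 15886399571973259257, q_13 = 10·37213429518760521 + 5300454188847839 = 377434749376453049 → 15886399571973259257/377434749376453049
APPEND 17: p_14 = 17·15886399571973259257 + 1566330105416034304 = 271635122828961441673, q_14 = 17·377434749376453049 + 37213429518760521 = 6453604168918462354 → 271635122828961441673/6453604168918462354
APPEND 10: p_15 = 10·271635122828961441673 + 15886399571973259257 = 2732237627861587675987, q_15 = 10·6453604168918462354 + 377434749376453049 = 64913476438561076589 → 2732237627861587675987/64913476438561076589
APPEND 22: p_16 = 22·2732237627861587675987 + 271635122828961441673 = 60380862935783890313387, q_16 = 22·64913476438561076589 + 6453604168918462354 = 1434550085817262147312 → 60380862935783890313387/1434550085817262147312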